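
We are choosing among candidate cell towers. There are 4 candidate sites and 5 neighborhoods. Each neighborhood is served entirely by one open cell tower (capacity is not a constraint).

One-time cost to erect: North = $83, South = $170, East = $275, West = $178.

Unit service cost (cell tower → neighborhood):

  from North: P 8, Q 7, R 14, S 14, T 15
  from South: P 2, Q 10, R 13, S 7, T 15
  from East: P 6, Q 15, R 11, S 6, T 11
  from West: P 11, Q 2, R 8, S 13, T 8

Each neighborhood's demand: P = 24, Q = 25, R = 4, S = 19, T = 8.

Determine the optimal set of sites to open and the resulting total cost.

Open South and West; minimum total cost 675.

For any fixed open set, each neighborhood goes to its cheapest open site; total = fixed + service.
{South, West}: P→South 2·24=48, Q→West 2·25=50, R→West 8·4=32, S→South 7·19=133, T→West 8·8=64. Service 327; fixed 348; total 675.
{North, South, West}: service 327 + fixed 431 = 758
{South}: service 603 + fixed 170 = 773
{North, South, East, West}: P→South 2·24=48, Q→West 2·25=50, R→West 8·4=32, S→East 6·19=114, T→West 8·8=64. Service 308; fixed 706; total 1014.
No other subset beats 675.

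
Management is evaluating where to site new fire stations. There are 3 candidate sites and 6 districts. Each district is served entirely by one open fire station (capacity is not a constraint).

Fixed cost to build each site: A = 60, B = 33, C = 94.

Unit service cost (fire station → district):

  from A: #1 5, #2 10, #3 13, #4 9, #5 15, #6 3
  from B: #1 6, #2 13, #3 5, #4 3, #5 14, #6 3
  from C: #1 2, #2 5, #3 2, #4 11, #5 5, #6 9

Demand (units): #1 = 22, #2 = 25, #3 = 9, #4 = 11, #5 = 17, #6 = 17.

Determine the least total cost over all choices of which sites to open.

For any fixed open set, each district goes to its cheapest open site; total = fixed + service.
{B, C}: #1→C 2·22=44, #2→C 5·25=125, #3→C 2·9=18, #4→B 3·11=33, #5→C 5·17=85, #6→B 3·17=51. Service 356; fixed 127; total 483.
{A, B, C}: service 356 + fixed 187 = 543
{A, C}: service 422 + fixed 154 = 576
{B}: #1→B 6·22=132, #2→B 13·25=325, #3→B 5·9=45, #4→B 3·11=33, #5→B 14·17=238, #6→B 3·17=51. Service 824; fixed 33; total 857.
No other subset beats 483.

Minimum total cost: 483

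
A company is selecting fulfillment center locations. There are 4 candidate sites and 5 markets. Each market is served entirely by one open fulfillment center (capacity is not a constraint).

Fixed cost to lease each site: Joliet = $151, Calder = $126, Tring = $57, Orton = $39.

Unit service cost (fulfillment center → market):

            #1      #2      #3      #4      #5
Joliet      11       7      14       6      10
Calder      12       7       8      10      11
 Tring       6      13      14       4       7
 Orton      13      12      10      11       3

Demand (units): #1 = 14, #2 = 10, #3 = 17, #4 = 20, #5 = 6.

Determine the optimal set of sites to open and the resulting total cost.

Open Tring and Orton; minimum total cost 568.

For any fixed open set, each market goes to its cheapest open site; total = fixed + service.
{Tring, Orton}: #1→Tring 6·14=84, #2→Orton 12·10=120, #3→Orton 10·17=170, #4→Tring 4·20=80, #5→Orton 3·6=18. Service 472; fixed 96; total 568.
{Calder, Tring}: service 412 + fixed 183 = 595
{Calder, Tring, Orton}: service 388 + fixed 222 = 610
{Joliet, Calder, Tring, Orton}: service 388 + fixed 373 = 761
No other subset beats 568.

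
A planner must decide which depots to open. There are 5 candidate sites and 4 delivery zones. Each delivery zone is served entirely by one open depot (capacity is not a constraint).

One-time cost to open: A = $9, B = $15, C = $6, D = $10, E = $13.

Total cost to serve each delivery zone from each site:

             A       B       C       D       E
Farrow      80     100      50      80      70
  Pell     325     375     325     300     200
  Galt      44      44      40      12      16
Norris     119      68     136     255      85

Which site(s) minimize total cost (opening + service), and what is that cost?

For any fixed open set, each delivery zone goes to its cheapest open site; total = fixed + service.
{B, C, E}: Farrow→C 50, Pell→E 200, Galt→E 16, Norris→B 68. Service 334; fixed 34; total 368.
{C, E}: service 351 + fixed 19 = 370
{B, C, D, E}: Farrow→C 50, Pell→E 200, Galt→D 12, Norris→B 68. Service 330; fixed 44; total 374.
{A, B, C, D, E}: Farrow→C 50, Pell→E 200, Galt→D 12, Norris→B 68. Service 330; fixed 53; total 383.
No other subset beats 368.

Open B, C and E; minimum total cost 368.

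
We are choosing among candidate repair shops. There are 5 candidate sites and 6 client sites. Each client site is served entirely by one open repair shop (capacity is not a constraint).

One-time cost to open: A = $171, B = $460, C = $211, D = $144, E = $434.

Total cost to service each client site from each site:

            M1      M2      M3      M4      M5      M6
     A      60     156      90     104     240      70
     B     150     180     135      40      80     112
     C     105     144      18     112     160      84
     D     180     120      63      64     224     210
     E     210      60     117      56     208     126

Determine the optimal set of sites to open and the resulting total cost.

For any fixed open set, each client site goes to its cheapest open site; total = fixed + service.
{C}: M1→C 105, M2→C 144, M3→C 18, M4→C 112, M5→C 160, M6→C 84. Service 623; fixed 211; total 834.
{A}: service 720 + fixed 171 = 891
{C, D}: service 551 + fixed 355 = 906
{A, B, C, D, E}: service 328 + fixed 1420 = 1748
No other subset beats 834.

Open C only; minimum total cost 834.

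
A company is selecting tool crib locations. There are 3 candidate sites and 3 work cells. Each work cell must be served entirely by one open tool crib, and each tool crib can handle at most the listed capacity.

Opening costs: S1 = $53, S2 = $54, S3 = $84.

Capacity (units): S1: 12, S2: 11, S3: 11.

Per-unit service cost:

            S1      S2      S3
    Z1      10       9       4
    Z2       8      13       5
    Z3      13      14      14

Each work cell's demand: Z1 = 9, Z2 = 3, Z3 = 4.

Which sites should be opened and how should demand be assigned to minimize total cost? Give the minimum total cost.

Open {S1, S3}: Z1→S3 4·9=36, Z2→S1 8·3=24, Z3→S1 13·4=52.
Loads: S1 carries 7/12, S3 carries 9/11. Service 112; fixed 137; total 249.
Next best feasible plan costs 264.

Minimum total cost: 249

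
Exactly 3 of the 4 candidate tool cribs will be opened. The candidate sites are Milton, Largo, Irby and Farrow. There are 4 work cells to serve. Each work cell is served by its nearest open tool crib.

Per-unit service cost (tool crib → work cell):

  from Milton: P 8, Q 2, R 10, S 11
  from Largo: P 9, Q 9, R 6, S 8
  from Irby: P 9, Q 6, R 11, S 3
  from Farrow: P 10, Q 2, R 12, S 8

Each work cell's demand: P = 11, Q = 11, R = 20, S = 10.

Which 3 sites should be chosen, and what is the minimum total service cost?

With exactly 3 open, each work cell uses its cheapest among the chosen.
{Milton, Largo, Irby}: P→Milton 8·11=88, Q→Milton 2·11=22, R→Largo 6·20=120, S→Irby 3·10=30. Service cost 260.
{Largo, Irby, Farrow}: service cost 271
{Milton, Largo, Farrow}: service cost 310
Among all 4 size-3 choices, {Milton, Largo, Irby} is lowest.

Choose Milton, Largo and Irby; total service cost 260.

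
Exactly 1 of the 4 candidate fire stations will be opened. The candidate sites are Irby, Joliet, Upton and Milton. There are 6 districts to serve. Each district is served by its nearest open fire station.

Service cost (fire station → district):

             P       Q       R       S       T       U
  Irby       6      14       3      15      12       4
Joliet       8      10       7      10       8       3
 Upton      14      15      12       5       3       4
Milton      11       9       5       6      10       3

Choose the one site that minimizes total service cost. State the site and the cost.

With exactly 1 open, each district uses its cheapest among the chosen.
{Milton}: P→Milton 11, Q→Milton 9, R→Milton 5, S→Milton 6, T→Milton 10, U→Milton 3. Service cost 44.
{Joliet}: service cost 46
{Upton}: service cost 53
Among all 4 size-1 choices, {Milton} is lowest.

Choose Milton only; total service cost 44.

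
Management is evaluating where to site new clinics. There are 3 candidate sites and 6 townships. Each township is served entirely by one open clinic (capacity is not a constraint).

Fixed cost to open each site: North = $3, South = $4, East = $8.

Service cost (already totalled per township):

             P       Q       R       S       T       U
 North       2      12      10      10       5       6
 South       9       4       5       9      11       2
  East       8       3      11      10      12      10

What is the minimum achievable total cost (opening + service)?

For any fixed open set, each township goes to its cheapest open site; total = fixed + service.
{North, South}: P→North 2, Q→South 4, R→South 5, S→South 9, T→North 5, U→South 2. Service 27; fixed 7; total 34.
{North, South, East}: service 26 + fixed 15 = 41
{South}: service 40 + fixed 4 = 44
{North}: service 45 + fixed 3 = 48
No other subset beats 34.

Minimum total cost: 34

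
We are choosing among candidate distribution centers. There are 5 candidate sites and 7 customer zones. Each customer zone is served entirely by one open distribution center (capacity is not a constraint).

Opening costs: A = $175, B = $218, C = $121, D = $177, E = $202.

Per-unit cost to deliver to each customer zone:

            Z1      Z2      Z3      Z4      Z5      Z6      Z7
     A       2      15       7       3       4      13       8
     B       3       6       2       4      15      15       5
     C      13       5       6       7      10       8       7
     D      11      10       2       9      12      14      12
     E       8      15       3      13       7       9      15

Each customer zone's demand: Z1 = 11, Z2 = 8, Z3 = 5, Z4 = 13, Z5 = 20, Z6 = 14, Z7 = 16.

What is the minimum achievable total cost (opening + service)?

Minimum total cost: 731

For any fixed open set, each customer zone goes to its cheapest open site; total = fixed + service.
{A, C}: Z1→A 2·11=22, Z2→C 5·8=40, Z3→C 6·5=30, Z4→A 3·13=39, Z5→A 4·20=80, Z6→C 8·14=112, Z7→C 7·16=112. Service 435; fixed 296; total 731.
{A}: Z1→A 2·11=22, Z2→A 15·8=120, Z3→A 7·5=35, Z4→A 3·13=39, Z5→A 4·20=80, Z6→A 13·14=182, Z7→A 8·16=128. Service 606; fixed 175; total 781.
{C}: service 728 + fixed 121 = 849
{A, B, C, D, E}: Z1→A 2·11=22, Z2→C 5·8=40, Z3→B 2·5=10, Z4→A 3·13=39, Z5→A 4·20=80, Z6→C 8·14=112, Z7→B 5·16=80. Service 383; fixed 893; total 1276.
No other subset beats 731.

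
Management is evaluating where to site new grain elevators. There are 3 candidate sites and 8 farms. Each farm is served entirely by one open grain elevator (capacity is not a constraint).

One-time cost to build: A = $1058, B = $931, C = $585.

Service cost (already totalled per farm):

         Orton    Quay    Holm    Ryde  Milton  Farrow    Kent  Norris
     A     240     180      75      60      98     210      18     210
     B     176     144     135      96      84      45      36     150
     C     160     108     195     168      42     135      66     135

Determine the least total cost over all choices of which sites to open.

Minimum total cost: 1594

For any fixed open set, each farm goes to its cheapest open site; total = fixed + service.
{C}: Orton→C 160, Quay→C 108, Holm→C 195, Ryde→C 168, Milton→C 42, Farrow→C 135, Kent→C 66, Norris→C 135. Service 1009; fixed 585; total 1594.
{B}: service 866 + fixed 931 = 1797
{A}: service 1091 + fixed 1058 = 2149
{A, B, C}: service 643 + fixed 2574 = 3217
(All 7 nonempty subsets were checked; C only is lowest.)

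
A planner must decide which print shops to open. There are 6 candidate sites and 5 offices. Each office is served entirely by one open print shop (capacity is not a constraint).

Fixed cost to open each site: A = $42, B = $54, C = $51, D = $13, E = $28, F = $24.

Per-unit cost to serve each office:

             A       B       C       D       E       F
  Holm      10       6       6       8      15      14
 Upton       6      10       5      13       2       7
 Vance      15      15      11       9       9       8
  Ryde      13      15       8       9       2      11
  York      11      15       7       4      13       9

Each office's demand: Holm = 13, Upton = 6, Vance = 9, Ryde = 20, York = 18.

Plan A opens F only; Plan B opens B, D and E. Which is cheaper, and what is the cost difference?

Plan B is cheaper by 324.

Plan A: {F}: Holm→F 14·13=182, Upton→F 7·6=42, Vance→F 8·9=72, Ryde→F 11·20=220, York→F 9·18=162. Service 678; fixed 24; total 702.
Plan B: {B, D, E}: Holm→B 6·13=78, Upton→E 2·6=12, Vance→D 9·9=81, Ryde→E 2·20=40, York→D 4·18=72. Service 283; fixed 95; total 378.
Difference: |702 − 378| = 324.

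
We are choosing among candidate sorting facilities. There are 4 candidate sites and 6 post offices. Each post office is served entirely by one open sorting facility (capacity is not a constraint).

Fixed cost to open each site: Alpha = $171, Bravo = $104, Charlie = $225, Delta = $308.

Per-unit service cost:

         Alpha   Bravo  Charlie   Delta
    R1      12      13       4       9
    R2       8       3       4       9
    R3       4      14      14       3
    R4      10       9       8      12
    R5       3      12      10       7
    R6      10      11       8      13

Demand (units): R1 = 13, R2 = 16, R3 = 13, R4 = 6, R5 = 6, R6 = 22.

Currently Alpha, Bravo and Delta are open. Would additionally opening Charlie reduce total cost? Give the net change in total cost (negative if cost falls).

Current service cost with {Alpha, Bravo, Delta}: 496.
Adding Charlie: each post office re-picks its cheapest; new service cost 381, saving 115.
Extra fixed cost: 225. Net change = 225 − 115 = 110.
(Totals: 1079 → 1189.)

No — net change +110 (cost rises by 110).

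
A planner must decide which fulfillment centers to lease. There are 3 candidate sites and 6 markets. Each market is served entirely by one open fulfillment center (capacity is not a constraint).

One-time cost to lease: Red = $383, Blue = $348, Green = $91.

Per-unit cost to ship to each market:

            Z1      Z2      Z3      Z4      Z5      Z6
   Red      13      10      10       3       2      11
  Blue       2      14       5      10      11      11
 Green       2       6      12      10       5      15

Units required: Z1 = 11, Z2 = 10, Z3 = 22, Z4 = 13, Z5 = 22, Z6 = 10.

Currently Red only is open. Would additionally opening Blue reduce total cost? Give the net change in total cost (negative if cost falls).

Current service cost with {Red}: 656.
Adding Blue: each market re-picks its cheapest; new service cost 425, saving 231.
Extra fixed cost: 348. Net change = 348 − 231 = 117.
(Totals: 1039 → 1156.)

No — net change +117 (cost rises by 117).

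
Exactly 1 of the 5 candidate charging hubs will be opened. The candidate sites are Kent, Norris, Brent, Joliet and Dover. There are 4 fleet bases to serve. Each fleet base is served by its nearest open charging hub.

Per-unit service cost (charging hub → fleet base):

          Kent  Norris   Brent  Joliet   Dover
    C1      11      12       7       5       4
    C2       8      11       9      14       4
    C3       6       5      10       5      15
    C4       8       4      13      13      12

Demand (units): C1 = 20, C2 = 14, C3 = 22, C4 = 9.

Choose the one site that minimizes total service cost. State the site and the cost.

Choose Joliet only; total service cost 523.

With exactly 1 open, each fleet base uses its cheapest among the chosen.
{Joliet}: C1→Joliet 5·20=100, C2→Joliet 14·14=196, C3→Joliet 5·22=110, C4→Joliet 13·9=117. Service cost 523.
{Kent}: service cost 536
{Norris}: service cost 540
Among all 5 size-1 choices, {Joliet} is lowest.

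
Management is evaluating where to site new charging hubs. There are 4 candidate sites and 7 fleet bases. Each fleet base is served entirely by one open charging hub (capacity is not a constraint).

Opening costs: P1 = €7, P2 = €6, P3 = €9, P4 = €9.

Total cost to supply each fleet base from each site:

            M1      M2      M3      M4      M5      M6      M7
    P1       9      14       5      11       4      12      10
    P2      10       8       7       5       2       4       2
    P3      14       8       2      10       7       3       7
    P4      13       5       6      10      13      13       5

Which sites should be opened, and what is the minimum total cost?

For any fixed open set, each fleet base goes to its cheapest open site; total = fixed + service.
{P2}: M1→P2 10, M2→P2 8, M3→P2 7, M4→P2 5, M5→P2 2, M6→P2 4, M7→P2 2. Service 38; fixed 6; total 44.
{P2, P3}: service 32 + fixed 15 = 47
{P1, P2}: service 35 + fixed 13 = 48
{P1, P2, P3, P4}: service 28 + fixed 31 = 59
(All 15 nonempty subsets were checked; P2 only is lowest.)

Open P2 only; minimum total cost 44.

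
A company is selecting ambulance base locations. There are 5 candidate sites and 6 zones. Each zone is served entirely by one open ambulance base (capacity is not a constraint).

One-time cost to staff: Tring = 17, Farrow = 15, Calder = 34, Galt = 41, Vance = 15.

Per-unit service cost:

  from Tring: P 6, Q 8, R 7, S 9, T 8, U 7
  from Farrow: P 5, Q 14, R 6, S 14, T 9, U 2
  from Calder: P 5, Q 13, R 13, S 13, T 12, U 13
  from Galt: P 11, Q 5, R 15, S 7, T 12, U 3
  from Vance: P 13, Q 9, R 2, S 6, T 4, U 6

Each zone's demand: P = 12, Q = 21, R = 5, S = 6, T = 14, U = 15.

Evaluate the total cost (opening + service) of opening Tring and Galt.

Total cost: 469

Each zone is assigned to its cheapest site among the open ones.
{Tring, Galt}: P→Tring 6·12=72, Q→Galt 5·21=105, R→Tring 7·5=35, S→Galt 7·6=42, T→Tring 8·14=112, U→Galt 3·15=45. Service 411; fixed 58; total 469.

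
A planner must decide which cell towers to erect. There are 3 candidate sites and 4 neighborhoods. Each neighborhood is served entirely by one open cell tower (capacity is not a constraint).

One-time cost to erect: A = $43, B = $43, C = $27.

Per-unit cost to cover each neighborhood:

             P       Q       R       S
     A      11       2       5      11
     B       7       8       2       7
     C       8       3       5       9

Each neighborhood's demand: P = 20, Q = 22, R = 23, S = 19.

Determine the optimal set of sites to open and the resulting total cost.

Open A and B; minimum total cost 449.

For any fixed open set, each neighborhood goes to its cheapest open site; total = fixed + service.
{A, B}: P→B 7·20=140, Q→A 2·22=44, R→B 2·23=46, S→B 7·19=133. Service 363; fixed 86; total 449.
{B, C}: service 385 + fixed 70 = 455
{A, B, C}: P→B 7·20=140, Q→A 2·22=44, R→B 2·23=46, S→B 7·19=133. Service 363; fixed 113; total 476.
{C}: service 512 + fixed 27 = 539
(All 7 nonempty subsets were checked; A and B is lowest.)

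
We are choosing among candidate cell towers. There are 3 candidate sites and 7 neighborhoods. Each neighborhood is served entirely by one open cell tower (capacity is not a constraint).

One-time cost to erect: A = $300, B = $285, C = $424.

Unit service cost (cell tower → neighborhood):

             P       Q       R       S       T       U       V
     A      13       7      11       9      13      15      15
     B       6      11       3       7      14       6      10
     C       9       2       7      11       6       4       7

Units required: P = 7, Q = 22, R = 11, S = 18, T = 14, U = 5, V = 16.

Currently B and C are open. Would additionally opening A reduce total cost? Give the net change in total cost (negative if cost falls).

Current service cost with {B, C}: 461.
Adding A: each neighborhood re-picks its cheapest; new service cost 461, saving 0.
Extra fixed cost: 300. Net change = 300 − 0 = 300.
(Totals: 1170 → 1470.)

No — net change +300 (cost rises by 300).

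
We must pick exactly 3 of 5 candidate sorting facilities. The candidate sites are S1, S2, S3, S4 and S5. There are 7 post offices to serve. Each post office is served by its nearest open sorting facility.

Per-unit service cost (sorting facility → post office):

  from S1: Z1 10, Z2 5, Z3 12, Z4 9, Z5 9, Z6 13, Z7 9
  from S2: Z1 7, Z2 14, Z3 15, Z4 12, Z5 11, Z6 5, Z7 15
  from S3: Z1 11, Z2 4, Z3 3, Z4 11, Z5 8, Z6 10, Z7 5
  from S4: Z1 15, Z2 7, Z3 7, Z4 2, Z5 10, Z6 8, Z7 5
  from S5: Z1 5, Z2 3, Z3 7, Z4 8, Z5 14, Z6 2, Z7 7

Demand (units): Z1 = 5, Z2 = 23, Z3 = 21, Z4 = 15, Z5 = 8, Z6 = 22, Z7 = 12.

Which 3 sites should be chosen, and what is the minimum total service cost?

Choose S3, S4 and S5; total service cost 355.

With exactly 3 open, each post office uses its cheapest among the chosen.
{S3, S4, S5}: Z1→S5 5·5=25, Z2→S5 3·23=69, Z3→S3 3·21=63, Z4→S4 2·15=30, Z5→S3 8·8=64, Z6→S5 2·22=44, Z7→S3 5·12=60. Service cost 355.
{S1, S3, S5}: service cost 445
{S2, S3, S5}: service cost 445
Among all 10 size-3 choices, {S3, S4, S5} is lowest.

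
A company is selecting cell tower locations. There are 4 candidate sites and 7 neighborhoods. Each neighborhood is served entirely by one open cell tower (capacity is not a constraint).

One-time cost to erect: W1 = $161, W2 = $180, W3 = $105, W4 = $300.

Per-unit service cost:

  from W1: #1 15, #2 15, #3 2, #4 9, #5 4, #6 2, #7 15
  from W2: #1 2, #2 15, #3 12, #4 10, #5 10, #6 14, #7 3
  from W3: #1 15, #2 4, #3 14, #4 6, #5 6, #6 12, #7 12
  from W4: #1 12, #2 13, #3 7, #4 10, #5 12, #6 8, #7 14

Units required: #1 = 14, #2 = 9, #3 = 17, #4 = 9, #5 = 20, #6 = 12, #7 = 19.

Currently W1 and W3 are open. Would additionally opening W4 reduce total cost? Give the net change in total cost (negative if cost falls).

Current service cost with {W1, W3}: 666.
Adding W4: each neighborhood re-picks its cheapest; new service cost 624, saving 42.
Extra fixed cost: 300. Net change = 300 − 42 = 258.
(Totals: 932 → 1190.)

No — net change +258 (cost rises by 258).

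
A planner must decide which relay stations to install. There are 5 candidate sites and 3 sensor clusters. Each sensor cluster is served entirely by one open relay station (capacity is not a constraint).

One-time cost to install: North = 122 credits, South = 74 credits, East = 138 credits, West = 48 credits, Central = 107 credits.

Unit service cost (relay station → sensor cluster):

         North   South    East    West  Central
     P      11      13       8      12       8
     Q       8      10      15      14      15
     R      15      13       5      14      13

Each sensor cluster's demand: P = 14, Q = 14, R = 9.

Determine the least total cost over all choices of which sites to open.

Minimum total cost: 505

For any fixed open set, each sensor cluster goes to its cheapest open site; total = fixed + service.
{East}: P→East 8·14=112, Q→East 15·14=210, R→East 5·9=45. Service 367; fixed 138; total 505.
{South, East}: P→East 8·14=112, Q→South 10·14=140, R→East 5·9=45. Service 297; fixed 212; total 509.
{South}: service 439 + fixed 74 = 513
{North, South, East, West, Central}: P→East 8·14=112, Q→North 8·14=112, R→East 5·9=45. Service 269; fixed 489; total 758.
No other subset beats 505.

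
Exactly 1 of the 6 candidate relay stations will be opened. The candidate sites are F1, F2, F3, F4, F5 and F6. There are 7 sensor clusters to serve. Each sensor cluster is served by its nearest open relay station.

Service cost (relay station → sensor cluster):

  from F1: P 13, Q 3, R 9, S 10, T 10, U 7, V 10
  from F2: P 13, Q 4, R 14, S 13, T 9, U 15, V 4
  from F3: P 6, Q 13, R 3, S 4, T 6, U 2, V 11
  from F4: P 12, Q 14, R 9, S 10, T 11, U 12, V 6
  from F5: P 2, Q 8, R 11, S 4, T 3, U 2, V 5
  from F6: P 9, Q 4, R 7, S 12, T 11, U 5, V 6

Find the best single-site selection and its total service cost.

Choose F5 only; total service cost 35.

With exactly 1 open, each sensor cluster uses its cheapest among the chosen.
{F5}: P→F5 2, Q→F5 8, R→F5 11, S→F5 4, T→F5 3, U→F5 2, V→F5 5. Service cost 35.
{F3}: service cost 45
{F6}: service cost 54
Among all 6 size-1 choices, {F5} is lowest.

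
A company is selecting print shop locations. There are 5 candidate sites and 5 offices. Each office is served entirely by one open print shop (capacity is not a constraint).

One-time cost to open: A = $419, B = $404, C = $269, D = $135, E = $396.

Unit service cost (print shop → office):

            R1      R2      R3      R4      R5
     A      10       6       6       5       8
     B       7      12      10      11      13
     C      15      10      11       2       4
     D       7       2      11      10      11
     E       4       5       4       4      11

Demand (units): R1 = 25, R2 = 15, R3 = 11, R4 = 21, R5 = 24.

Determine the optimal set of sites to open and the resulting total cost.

Open C and D; minimum total cost 868.

For any fixed open set, each office goes to its cheapest open site; total = fixed + service.
{C, D}: R1→D 7·25=175, R2→D 2·15=30, R3→C 11·11=121, R4→C 2·21=42, R5→C 4·24=96. Service 464; fixed 404; total 868.
{D}: service 800 + fixed 135 = 935
{E}: service 567 + fixed 396 = 963
{A, B, C, D, E}: service 312 + fixed 1623 = 1935
No other subset beats 868.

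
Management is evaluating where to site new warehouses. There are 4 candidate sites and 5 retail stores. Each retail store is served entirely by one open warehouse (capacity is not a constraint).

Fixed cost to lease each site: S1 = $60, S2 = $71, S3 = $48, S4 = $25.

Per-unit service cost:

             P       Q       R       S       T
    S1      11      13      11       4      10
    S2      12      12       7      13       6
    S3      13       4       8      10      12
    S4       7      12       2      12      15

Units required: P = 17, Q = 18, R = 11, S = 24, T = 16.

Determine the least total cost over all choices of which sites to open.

Minimum total cost: 602

For any fixed open set, each retail store goes to its cheapest open site; total = fixed + service.
{S1, S3, S4}: P→S4 7·17=119, Q→S3 4·18=72, R→S4 2·11=22, S→S1 4·24=96, T→S1 10·16=160. Service 469; fixed 133; total 602.
{S1, S2, S3, S4}: service 405 + fixed 204 = 609
{S2, S3, S4}: service 549 + fixed 144 = 693
{S4}: P→S4 7·17=119, Q→S4 12·18=216, R→S4 2·11=22, S→S4 12·24=288, T→S4 15·16=240. Service 885; fixed 25; total 910.
No other subset beats 602.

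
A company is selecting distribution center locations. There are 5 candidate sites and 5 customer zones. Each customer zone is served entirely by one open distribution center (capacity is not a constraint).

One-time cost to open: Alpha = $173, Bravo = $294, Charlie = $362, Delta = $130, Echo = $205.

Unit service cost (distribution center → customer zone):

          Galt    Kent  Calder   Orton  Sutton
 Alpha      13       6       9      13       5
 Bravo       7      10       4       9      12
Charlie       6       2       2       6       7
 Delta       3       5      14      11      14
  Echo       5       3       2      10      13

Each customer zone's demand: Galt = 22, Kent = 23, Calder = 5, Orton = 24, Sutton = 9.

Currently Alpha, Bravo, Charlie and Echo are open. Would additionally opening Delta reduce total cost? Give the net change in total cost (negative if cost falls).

No — net change +86 (cost rises by 86).

Current service cost with {Alpha, Bravo, Charlie, Echo}: 355.
Adding Delta: each customer zone re-picks its cheapest; new service cost 311, saving 44.
Extra fixed cost: 130. Net change = 130 − 44 = 86.
(Totals: 1389 → 1475.)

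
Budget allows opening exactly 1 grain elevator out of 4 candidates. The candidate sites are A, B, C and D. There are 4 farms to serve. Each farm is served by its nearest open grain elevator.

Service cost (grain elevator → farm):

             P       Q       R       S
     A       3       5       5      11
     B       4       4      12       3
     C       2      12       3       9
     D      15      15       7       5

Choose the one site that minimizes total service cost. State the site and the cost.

Choose B only; total service cost 23.

With exactly 1 open, each farm uses its cheapest among the chosen.
{B}: P→B 4, Q→B 4, R→B 12, S→B 3. Service cost 23.
{A}: service cost 24
{C}: service cost 26
Among all 4 size-1 choices, {B} is lowest.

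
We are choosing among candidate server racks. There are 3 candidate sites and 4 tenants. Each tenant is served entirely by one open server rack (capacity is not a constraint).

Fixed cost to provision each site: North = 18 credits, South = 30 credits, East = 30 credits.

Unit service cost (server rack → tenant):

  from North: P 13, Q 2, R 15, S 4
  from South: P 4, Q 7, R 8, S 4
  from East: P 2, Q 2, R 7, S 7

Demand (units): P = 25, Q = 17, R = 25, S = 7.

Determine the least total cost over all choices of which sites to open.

Minimum total cost: 335

For any fixed open set, each tenant goes to its cheapest open site; total = fixed + service.
{North, East}: P→East 2·25=50, Q→North 2·17=34, R→East 7·25=175, S→North 4·7=28. Service 287; fixed 48; total 335.
{East}: P→East 2·25=50, Q→East 2·17=34, R→East 7·25=175, S→East 7·7=49. Service 308; fixed 30; total 338.
{South, East}: P→East 2·25=50, Q→East 2·17=34, R→East 7·25=175, S→South 4·7=28. Service 287; fixed 60; total 347.
{North, South, East}: service 287 + fixed 78 = 365
No other subset beats 335.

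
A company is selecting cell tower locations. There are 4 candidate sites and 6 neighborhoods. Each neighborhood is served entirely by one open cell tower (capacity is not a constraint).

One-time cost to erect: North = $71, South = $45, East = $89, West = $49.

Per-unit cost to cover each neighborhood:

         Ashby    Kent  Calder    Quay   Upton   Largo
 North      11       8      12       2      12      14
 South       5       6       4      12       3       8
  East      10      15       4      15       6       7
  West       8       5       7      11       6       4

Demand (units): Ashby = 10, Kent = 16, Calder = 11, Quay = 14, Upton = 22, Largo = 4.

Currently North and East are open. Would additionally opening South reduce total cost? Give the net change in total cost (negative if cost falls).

Current service cost with {North, East}: 460.
Adding South: each neighborhood re-picks its cheapest; new service cost 312, saving 148.
Extra fixed cost: 45. Net change = 45 − 148 = -103.
(Totals: 620 → 517.)

Yes — net change −103 (cost falls by 103).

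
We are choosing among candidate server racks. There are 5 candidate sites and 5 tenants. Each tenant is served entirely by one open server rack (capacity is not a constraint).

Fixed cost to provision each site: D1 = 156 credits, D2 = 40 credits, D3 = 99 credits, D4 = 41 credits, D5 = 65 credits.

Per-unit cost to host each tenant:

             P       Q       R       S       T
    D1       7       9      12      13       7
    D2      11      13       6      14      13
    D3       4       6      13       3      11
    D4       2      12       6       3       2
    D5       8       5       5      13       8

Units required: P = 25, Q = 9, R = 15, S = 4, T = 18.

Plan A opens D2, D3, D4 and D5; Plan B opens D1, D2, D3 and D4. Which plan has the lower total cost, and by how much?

Plan A is cheaper by 115.

Plan A: {D2, D3, D4, D5}: P→D4 2·25=50, Q→D5 5·9=45, R→D5 5·15=75, S→D3 3·4=12, T→D4 2·18=36. Service 218; fixed 245; total 463.
Plan B: {D1, D2, D3, D4}: P→D4 2·25=50, Q→D3 6·9=54, R→D2 6·15=90, S→D3 3·4=12, T→D4 2·18=36. Service 242; fixed 336; total 578.
Difference: |463 − 578| = 115.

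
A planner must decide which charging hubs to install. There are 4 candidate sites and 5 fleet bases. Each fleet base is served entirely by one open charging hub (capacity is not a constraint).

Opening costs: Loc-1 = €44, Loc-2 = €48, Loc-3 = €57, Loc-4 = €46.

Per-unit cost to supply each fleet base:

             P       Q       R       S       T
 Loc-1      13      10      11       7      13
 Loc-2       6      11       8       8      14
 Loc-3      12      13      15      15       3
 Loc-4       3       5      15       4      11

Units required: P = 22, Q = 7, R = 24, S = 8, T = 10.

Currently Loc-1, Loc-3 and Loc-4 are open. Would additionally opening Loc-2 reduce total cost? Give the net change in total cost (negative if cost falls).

Current service cost with {Loc-1, Loc-3, Loc-4}: 427.
Adding Loc-2: each fleet base re-picks its cheapest; new service cost 355, saving 72.
Extra fixed cost: 48. Net change = 48 − 72 = -24.
(Totals: 574 → 550.)

Yes — net change −24 (cost falls by 24).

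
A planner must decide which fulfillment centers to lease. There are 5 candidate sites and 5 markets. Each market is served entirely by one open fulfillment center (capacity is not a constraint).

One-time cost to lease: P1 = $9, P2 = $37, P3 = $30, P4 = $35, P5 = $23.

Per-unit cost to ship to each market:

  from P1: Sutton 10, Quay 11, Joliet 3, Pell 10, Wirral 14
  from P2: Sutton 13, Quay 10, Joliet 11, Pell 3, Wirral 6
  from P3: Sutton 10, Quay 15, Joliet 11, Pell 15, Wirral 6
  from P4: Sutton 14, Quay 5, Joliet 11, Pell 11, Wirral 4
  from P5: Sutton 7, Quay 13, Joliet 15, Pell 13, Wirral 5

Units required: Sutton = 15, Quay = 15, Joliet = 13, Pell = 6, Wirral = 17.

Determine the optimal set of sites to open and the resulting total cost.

Open P1, P2, P4 and P5; minimum total cost 409.

For any fixed open set, each market goes to its cheapest open site; total = fixed + service.
{P1, P2, P4, P5}: Sutton→P5 7·15=105, Quay→P4 5·15=75, Joliet→P1 3·13=39, Pell→P2 3·6=18, Wirral→P4 4·17=68. Service 305; fixed 104; total 409.
{P1, P4, P5}: Sutton→P5 7·15=105, Quay→P4 5·15=75, Joliet→P1 3·13=39, Pell→P1 10·6=60, Wirral→P4 4·17=68. Service 347; fixed 67; total 414.
{P1, P2, P4}: Sutton→P1 10·15=150, Quay→P4 5·15=75, Joliet→P1 3·13=39, Pell→P2 3·6=18, Wirral→P4 4·17=68. Service 350; fixed 81; total 431.
{P1, P2, P3, P4, P5}: Sutton→P5 7·15=105, Quay→P4 5·15=75, Joliet→P1 3·13=39, Pell→P2 3·6=18, Wirral→P4 4·17=68. Service 305; fixed 134; total 439.
No other subset beats 409.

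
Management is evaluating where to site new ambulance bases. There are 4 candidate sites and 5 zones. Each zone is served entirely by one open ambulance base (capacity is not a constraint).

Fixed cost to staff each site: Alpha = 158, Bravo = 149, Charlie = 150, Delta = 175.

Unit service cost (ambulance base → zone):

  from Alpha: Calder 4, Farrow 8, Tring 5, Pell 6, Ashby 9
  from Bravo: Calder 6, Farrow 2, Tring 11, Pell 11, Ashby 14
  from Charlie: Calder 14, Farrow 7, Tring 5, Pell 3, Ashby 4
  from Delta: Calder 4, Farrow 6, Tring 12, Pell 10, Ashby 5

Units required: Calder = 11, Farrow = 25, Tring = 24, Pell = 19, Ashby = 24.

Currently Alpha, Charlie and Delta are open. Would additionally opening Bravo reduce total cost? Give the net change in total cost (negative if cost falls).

No — net change +49 (cost rises by 49).

Current service cost with {Alpha, Charlie, Delta}: 467.
Adding Bravo: each zone re-picks its cheapest; new service cost 367, saving 100.
Extra fixed cost: 149. Net change = 149 − 100 = 49.
(Totals: 950 → 999.)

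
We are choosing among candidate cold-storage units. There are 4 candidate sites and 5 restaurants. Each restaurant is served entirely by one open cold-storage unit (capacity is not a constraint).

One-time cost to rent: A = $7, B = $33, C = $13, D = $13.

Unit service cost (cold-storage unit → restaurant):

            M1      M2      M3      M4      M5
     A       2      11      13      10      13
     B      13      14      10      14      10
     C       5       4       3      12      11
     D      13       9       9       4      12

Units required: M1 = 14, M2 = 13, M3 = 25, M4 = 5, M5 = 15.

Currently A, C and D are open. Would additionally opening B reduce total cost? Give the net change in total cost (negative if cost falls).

No — net change +18 (cost rises by 18).

Current service cost with {A, C, D}: 340.
Adding B: each restaurant re-picks its cheapest; new service cost 325, saving 15.
Extra fixed cost: 33. Net change = 33 − 15 = 18.
(Totals: 373 → 391.)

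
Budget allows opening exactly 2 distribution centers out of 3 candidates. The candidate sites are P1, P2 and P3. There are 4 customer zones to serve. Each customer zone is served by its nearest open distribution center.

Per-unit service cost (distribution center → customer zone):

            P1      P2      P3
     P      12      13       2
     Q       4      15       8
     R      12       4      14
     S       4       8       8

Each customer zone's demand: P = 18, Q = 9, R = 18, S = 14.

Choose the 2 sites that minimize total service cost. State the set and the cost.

With exactly 2 open, each customer zone uses its cheapest among the chosen.
{P2, P3}: P→P3 2·18=36, Q→P3 8·9=72, R→P2 4·18=72, S→P2 8·14=112. Service cost 292.
{P1, P3}: service cost 344
{P1, P2}: service cost 380
Among all 3 size-2 choices, {P2, P3} is lowest.

Choose P2 and P3; total service cost 292.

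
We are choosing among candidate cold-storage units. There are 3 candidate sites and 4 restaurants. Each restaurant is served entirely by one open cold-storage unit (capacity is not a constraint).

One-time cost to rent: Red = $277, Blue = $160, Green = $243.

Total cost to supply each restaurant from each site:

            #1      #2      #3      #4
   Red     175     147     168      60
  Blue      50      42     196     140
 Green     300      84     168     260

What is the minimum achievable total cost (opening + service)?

Minimum total cost: 588

For any fixed open set, each restaurant goes to its cheapest open site; total = fixed + service.
{Blue}: #1→Blue 50, #2→Blue 42, #3→Blue 196, #4→Blue 140. Service 428; fixed 160; total 588.
{Red, Blue}: service 320 + fixed 437 = 757
{Blue, Green}: #1→Blue 50, #2→Blue 42, #3→Green 168, #4→Blue 140. Service 400; fixed 403; total 803.
{Red, Blue, Green}: #1→Blue 50, #2→Blue 42, #3→Red 168, #4→Red 60. Service 320; fixed 680; total 1000.
No other subset beats 588.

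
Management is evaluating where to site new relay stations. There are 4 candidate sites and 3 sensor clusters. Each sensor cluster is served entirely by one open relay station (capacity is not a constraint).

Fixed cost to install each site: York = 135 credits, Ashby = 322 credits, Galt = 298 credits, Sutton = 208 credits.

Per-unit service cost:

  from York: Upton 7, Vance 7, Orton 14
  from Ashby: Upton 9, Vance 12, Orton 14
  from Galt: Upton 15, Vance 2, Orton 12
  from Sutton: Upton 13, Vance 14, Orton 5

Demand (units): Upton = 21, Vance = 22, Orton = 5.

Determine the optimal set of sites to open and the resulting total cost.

For any fixed open set, each sensor cluster goes to its cheapest open site; total = fixed + service.
{York}: Upton→York 7·21=147, Vance→York 7·22=154, Orton→York 14·5=70. Service 371; fixed 135; total 506.
{York, Sutton}: service 326 + fixed 343 = 669
{York, Galt}: service 251 + fixed 433 = 684
{York, Ashby, Galt, Sutton}: Upton→York 7·21=147, Vance→Galt 2·22=44, Orton→Sutton 5·5=25. Service 216; fixed 963; total 1179.
(All 15 nonempty subsets were checked; York only is lowest.)

Open York only; minimum total cost 506.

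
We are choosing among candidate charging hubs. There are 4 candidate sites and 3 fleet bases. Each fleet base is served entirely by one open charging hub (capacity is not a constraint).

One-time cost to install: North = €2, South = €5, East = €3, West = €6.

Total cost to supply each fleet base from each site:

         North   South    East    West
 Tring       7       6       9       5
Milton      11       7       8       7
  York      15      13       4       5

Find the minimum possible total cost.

For any fixed open set, each fleet base goes to its cheapest open site; total = fixed + service.
{West}: Tring→West 5, Milton→West 7, York→West 5. Service 17; fixed 6; total 23.
{North, East}: service 19 + fixed 5 = 24
{East}: service 21 + fixed 3 = 24
{North, South, East, West}: Tring→West 5, Milton→South 7, York→East 4. Service 16; fixed 16; total 32.
No other subset beats 23.

Minimum total cost: 23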